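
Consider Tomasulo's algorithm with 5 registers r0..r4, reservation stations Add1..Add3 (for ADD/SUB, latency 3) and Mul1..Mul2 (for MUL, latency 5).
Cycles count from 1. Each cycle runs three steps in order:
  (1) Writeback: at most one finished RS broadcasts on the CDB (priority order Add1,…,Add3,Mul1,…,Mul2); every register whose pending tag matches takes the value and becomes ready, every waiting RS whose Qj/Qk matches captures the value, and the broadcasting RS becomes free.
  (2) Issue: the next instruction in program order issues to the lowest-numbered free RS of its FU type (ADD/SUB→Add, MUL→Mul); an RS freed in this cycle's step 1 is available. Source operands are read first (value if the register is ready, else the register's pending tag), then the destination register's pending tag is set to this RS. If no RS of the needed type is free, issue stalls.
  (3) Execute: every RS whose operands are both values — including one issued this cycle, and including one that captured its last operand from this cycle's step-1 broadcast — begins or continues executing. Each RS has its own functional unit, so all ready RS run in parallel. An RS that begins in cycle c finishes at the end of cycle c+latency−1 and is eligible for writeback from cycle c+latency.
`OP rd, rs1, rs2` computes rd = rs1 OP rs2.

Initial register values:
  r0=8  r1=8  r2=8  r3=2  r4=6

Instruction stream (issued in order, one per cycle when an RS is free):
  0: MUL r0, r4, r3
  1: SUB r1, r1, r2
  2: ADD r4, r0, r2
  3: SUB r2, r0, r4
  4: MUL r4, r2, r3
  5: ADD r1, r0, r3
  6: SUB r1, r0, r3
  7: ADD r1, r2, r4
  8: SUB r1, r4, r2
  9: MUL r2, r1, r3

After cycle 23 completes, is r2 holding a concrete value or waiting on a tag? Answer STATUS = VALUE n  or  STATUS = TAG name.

cycle 1: issue MUL r0<-Mul1 // r0:Mul1,r1:8,r2:8,r3:2,r4:6
cycle 2: issue SUB r1<-Add1 // r0:Mul1,r1:Add1,r2:8,r3:2,r4:6
cycle 3: issue ADD r4<-Add2 // r0:Mul1,r1:Add1,r2:8,r3:2,r4:Add2
cycle 4: issue SUB r2<-Add3 // r0:Mul1,r1:Add1,r2:Add3,r3:2,r4:Add2
cycle 5: CDB Add1=0; issue MUL r4<-Mul2 // r0:Mul1,r1:0,r2:Add3,r3:2,r4:Mul2
cycle 6: CDB Mul1=12; issue ADD r1<-Add1 // r0:12,r1:Add1,r2:Add3,r3:2,r4:Mul2
cycle 7: stall // r0:12,r1:Add1,r2:Add3,r3:2,r4:Mul2
cycle 8: stall // r0:12,r1:Add1,r2:Add3,r3:2,r4:Mul2
cycle 9: CDB Add1=14; issue SUB r1<-Add1 // r0:12,r1:Add1,r2:Add3,r3:2,r4:Mul2
cycle 10: CDB Add2=20; issue ADD r1<-Add2 // r0:12,r1:Add2,r2:Add3,r3:2,r4:Mul2
cycle 11: stall // r0:12,r1:Add2,r2:Add3,r3:2,r4:Mul2
cycle 12: CDB Add1=10; issue SUB r1<-Add1 // r0:12,r1:Add1,r2:Add3,r3:2,r4:Mul2
cycle 13: CDB Add3=-8; issue MUL r2<-Mul1 // r0:12,r1:Add1,r2:Mul1,r3:2,r4:Mul2
cycle 14: - // r0:12,r1:Add1,r2:Mul1,r3:2,r4:Mul2
cycle 15: - // r0:12,r1:Add1,r2:Mul1,r3:2,r4:Mul2
cycle 16: - // r0:12,r1:Add1,r2:Mul1,r3:2,r4:Mul2
cycle 17: - // r0:12,r1:Add1,r2:Mul1,r3:2,r4:Mul2
cycle 18: CDB Mul2=-16 // r0:12,r1:Add1,r2:Mul1,r3:2,r4:-16
cycle 19: - // r0:12,r1:Add1,r2:Mul1,r3:2,r4:-16
cycle 20: - // r0:12,r1:Add1,r2:Mul1,r3:2,r4:-16
cycle 21: CDB Add1=-8 // r0:12,r1:-8,r2:Mul1,r3:2,r4:-16
cycle 22: CDB Add2=-24 // r0:12,r1:-8,r2:Mul1,r3:2,r4:-16
cycle 23: - // r0:12,r1:-8,r2:Mul1,r3:2,r4:-16

STATUS = TAG Mul1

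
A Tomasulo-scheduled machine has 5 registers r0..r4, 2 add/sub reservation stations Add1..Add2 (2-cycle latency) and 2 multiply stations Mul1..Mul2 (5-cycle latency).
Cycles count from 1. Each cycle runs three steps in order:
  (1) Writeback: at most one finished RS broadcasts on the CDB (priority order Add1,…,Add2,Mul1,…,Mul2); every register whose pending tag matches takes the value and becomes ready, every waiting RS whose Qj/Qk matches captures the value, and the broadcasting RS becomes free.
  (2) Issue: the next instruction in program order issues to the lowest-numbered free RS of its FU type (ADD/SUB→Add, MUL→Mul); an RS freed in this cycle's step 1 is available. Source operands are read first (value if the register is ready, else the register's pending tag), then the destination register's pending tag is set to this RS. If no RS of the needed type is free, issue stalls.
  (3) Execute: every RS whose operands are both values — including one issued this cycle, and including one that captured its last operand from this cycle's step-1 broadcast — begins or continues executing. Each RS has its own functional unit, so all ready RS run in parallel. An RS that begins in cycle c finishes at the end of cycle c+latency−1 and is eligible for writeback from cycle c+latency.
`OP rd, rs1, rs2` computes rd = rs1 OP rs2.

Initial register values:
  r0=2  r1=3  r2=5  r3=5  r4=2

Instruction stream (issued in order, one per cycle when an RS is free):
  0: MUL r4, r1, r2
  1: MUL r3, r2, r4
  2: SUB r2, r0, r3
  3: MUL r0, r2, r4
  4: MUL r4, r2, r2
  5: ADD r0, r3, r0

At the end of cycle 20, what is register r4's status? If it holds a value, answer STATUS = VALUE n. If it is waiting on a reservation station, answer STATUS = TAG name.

cycle 1: issue MUL r4<-Mul1 // r0:2,r1:3,r2:5,r3:5,r4:Mul1
cycle 2: issue MUL r3<-Mul2 // r0:2,r1:3,r2:5,r3:Mul2,r4:Mul1
cycle 3: issue SUB r2<-Add1 // r0:2,r1:3,r2:Add1,r3:Mul2,r4:Mul1
cycle 4: stall // r0:2,r1:3,r2:Add1,r3:Mul2,r4:Mul1
cycle 5: stall // r0:2,r1:3,r2:Add1,r3:Mul2,r4:Mul1
cycle 6: CDB Mul1=15; issue MUL r0<-Mul1 // r0:Mul1,r1:3,r2:Add1,r3:Mul2,r4:15
cycle 7: stall // r0:Mul1,r1:3,r2:Add1,r3:Mul2,r4:15
cycle 8: stall // r0:Mul1,r1:3,r2:Add1,r3:Mul2,r4:15
cycle 9: stall // r0:Mul1,r1:3,r2:Add1,r3:Mul2,r4:15
cycle 10: stall // r0:Mul1,r1:3,r2:Add1,r3:Mul2,r4:15
cycle 11: CDB Mul2=75; issue MUL r4<-Mul2 // r0:Mul1,r1:3,r2:Add1,r3:75,r4:Mul2
cycle 12: issue ADD r0<-Add2 // r0:Add2,r1:3,r2:Add1,r3:75,r4:Mul2
cycle 13: CDB Add1=-73 // r0:Add2,r1:3,r2:-73,r3:75,r4:Mul2
cycle 14: - // r0:Add2,r1:3,r2:-73,r3:75,r4:Mul2
cycle 15: - // r0:Add2,r1:3,r2:-73,r3:75,r4:Mul2
cycle 16: - // r0:Add2,r1:3,r2:-73,r3:75,r4:Mul2
cycle 17: - // r0:Add2,r1:3,r2:-73,r3:75,r4:Mul2
cycle 18: CDB Mul1=-1095 // r0:Add2,r1:3,r2:-73,r3:75,r4:Mul2
cycle 19: CDB Mul2=5329 // r0:Add2,r1:3,r2:-73,r3:75,r4:5329
cycle 20: CDB Add2=-1020 // r0:-1020,r1:3,r2:-73,r3:75,r4:5329

STATUS = VALUE 5329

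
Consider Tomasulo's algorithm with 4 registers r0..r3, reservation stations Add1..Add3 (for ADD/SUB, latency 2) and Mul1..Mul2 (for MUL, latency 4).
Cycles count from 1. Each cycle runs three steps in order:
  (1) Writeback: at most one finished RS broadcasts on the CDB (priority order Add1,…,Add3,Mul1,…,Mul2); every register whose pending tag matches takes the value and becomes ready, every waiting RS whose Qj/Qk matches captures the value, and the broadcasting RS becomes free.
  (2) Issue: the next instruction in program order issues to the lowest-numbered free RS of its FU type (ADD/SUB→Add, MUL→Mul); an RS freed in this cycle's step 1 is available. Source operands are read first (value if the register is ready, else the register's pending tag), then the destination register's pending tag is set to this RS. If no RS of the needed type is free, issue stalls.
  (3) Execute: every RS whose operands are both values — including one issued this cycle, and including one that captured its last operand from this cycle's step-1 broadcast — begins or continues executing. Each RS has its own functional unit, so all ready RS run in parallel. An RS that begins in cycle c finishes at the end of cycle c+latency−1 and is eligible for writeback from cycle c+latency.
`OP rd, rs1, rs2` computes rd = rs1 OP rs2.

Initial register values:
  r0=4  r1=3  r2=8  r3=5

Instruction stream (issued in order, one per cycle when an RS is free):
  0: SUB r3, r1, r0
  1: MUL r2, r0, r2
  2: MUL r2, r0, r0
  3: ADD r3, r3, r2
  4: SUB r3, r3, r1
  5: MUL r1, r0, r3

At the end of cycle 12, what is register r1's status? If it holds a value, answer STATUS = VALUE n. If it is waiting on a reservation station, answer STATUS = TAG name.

STATUS = TAG Mul1

cycle 1: issue SUB r3<-Add1 // r0:4,r1:3,r2:8,r3:Add1
cycle 2: issue MUL r2<-Mul1 // r0:4,r1:3,r2:Mul1,r3:Add1
cycle 3: CDB Add1=-1; issue MUL r2<-Mul2 // r0:4,r1:3,r2:Mul2,r3:-1
cycle 4: issue ADD r3<-Add1 // r0:4,r1:3,r2:Mul2,r3:Add1
cycle 5: issue SUB r3<-Add2 // r0:4,r1:3,r2:Mul2,r3:Add2
cycle 6: CDB Mul1=32; issue MUL r1<-Mul1 // r0:4,r1:Mul1,r2:Mul2,r3:Add2
cycle 7: CDB Mul2=16 // r0:4,r1:Mul1,r2:16,r3:Add2
cycle 8: - // r0:4,r1:Mul1,r2:16,r3:Add2
cycle 9: CDB Add1=15 // r0:4,r1:Mul1,r2:16,r3:Add2
cycle 10: - // r0:4,r1:Mul1,r2:16,r3:Add2
cycle 11: CDB Add2=12 // r0:4,r1:Mul1,r2:16,r3:12
cycle 12: - // r0:4,r1:Mul1,r2:16,r3:12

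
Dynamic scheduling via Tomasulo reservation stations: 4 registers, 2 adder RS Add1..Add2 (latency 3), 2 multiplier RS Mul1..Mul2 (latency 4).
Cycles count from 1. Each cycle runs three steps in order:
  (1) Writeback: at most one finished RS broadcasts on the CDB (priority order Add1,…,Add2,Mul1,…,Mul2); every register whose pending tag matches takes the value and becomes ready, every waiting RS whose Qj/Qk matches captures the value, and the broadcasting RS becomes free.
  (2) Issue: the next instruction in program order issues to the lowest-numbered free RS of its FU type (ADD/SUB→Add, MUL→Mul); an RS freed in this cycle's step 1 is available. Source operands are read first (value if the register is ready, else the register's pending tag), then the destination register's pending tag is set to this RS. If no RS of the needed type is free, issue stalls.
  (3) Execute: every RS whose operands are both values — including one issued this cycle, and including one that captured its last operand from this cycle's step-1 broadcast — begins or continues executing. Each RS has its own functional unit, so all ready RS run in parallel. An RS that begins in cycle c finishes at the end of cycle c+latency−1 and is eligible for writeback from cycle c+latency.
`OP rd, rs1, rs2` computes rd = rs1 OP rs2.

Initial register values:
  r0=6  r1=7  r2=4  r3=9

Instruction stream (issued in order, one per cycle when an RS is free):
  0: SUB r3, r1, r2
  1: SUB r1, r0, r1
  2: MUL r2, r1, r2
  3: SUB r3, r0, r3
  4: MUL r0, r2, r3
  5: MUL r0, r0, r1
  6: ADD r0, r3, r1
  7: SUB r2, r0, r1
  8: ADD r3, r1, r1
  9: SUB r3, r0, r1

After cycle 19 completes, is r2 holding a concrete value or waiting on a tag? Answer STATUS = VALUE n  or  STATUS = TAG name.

STATUS = VALUE 3

c1: issue SUB r3<-Add1 | r0:6,r1:7,r2:4,r3:Add1
c2: issue SUB r1<-Add2 | r0:6,r1:Add2,r2:4,r3:Add1
c3: issue MUL r2<-Mul1 | r0:6,r1:Add2,r2:Mul1,r3:Add1
c4: CDB Add1=3; issue SUB r3<-Add1 | r0:6,r1:Add2,r2:Mul1,r3:Add1
c5: CDB Add2=-1; issue MUL r0<-Mul2 | r0:Mul2,r1:-1,r2:Mul1,r3:Add1
c6: stall | r0:Mul2,r1:-1,r2:Mul1,r3:Add1
c7: CDB Add1=3; stall | r0:Mul2,r1:-1,r2:Mul1,r3:3
c8: stall | r0:Mul2,r1:-1,r2:Mul1,r3:3
c9: CDB Mul1=-4; issue MUL r0<-Mul1 | r0:Mul1,r1:-1,r2:-4,r3:3
c10: issue ADD r0<-Add1 | r0:Add1,r1:-1,r2:-4,r3:3
c11: issue SUB r2<-Add2 | r0:Add1,r1:-1,r2:Add2,r3:3
c12: stall | r0:Add1,r1:-1,r2:Add2,r3:3
c13: CDB Add1=2; issue ADD r3<-Add1 | r0:2,r1:-1,r2:Add2,r3:Add1
c14: CDB Mul2=-12; stall | r0:2,r1:-1,r2:Add2,r3:Add1
c15: stall | r0:2,r1:-1,r2:Add2,r3:Add1
c16: CDB Add1=-2; issue SUB r3<-Add1 | r0:2,r1:-1,r2:Add2,r3:Add1
c17: CDB Add2=3 | r0:2,r1:-1,r2:3,r3:Add1
c18: CDB Mul1=12 | r0:2,r1:-1,r2:3,r3:Add1
c19: CDB Add1=3 | r0:2,r1:-1,r2:3,r3:3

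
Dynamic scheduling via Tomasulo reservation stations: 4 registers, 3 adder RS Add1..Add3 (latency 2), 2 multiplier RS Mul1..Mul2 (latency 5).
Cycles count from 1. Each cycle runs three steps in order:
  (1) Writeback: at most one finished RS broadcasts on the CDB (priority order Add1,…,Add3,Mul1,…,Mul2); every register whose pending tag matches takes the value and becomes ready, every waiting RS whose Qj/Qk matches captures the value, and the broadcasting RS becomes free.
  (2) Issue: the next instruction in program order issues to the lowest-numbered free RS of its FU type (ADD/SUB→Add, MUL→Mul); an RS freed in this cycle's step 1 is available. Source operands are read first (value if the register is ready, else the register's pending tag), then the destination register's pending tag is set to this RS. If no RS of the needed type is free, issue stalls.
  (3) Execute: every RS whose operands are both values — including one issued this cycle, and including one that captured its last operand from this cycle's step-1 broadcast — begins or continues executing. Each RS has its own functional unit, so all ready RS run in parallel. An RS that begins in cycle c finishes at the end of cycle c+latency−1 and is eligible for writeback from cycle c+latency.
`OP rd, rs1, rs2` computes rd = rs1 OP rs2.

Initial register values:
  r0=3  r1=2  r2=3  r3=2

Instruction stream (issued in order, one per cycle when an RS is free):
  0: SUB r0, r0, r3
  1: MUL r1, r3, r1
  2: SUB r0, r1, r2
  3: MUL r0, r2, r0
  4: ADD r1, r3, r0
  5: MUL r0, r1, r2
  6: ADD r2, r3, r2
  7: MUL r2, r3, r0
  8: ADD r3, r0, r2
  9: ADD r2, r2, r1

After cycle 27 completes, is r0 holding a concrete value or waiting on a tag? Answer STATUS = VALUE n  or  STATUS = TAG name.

  c1: issue SUB r0<-Add1  regs: r0:Add1,r1:2,r2:3,r3:2
  c2: issue MUL r1<-Mul1  regs: r0:Add1,r1:Mul1,r2:3,r3:2
  c3: CDB Add1=1; issue SUB r0<-Add1  regs: r0:Add1,r1:Mul1,r2:3,r3:2
  c4: issue MUL r0<-Mul2  regs: r0:Mul2,r1:Mul1,r2:3,r3:2
  c5: issue ADD r1<-Add2  regs: r0:Mul2,r1:Add2,r2:3,r3:2
  c6: stall  regs: r0:Mul2,r1:Add2,r2:3,r3:2
  c7: CDB Mul1=4; issue MUL r0<-Mul1  regs: r0:Mul1,r1:Add2,r2:3,r3:2
  c8: issue ADD r2<-Add3  regs: r0:Mul1,r1:Add2,r2:Add3,r3:2
  c9: CDB Add1=1; stall  regs: r0:Mul1,r1:Add2,r2:Add3,r3:2
  c10: CDB Add3=5; stall  regs: r0:Mul1,r1:Add2,r2:5,r3:2
  c11: stall  regs: r0:Mul1,r1:Add2,r2:5,r3:2
  c12: stall  regs: r0:Mul1,r1:Add2,r2:5,r3:2
  c13: stall  regs: r0:Mul1,r1:Add2,r2:5,r3:2
  c14: CDB Mul2=3; issue MUL r2<-Mul2  regs: r0:Mul1,r1:Add2,r2:Mul2,r3:2
  c15: issue ADD r3<-Add1  regs: r0:Mul1,r1:Add2,r2:Mul2,r3:Add1
  c16: CDB Add2=5; issue ADD r2<-Add2  regs: r0:Mul1,r1:5,r2:Add2,r3:Add1
  c17: -  regs: r0:Mul1,r1:5,r2:Add2,r3:Add1
  c18: -  regs: r0:Mul1,r1:5,r2:Add2,r3:Add1
  c19: -  regs: r0:Mul1,r1:5,r2:Add2,r3:Add1
  c20: -  regs: r0:Mul1,r1:5,r2:Add2,r3:Add1
  c21: CDB Mul1=15  regs: r0:15,r1:5,r2:Add2,r3:Add1
  c22: -  regs: r0:15,r1:5,r2:Add2,r3:Add1
  c23: -  regs: r0:15,r1:5,r2:Add2,r3:Add1
  c24: -  regs: r0:15,r1:5,r2:Add2,r3:Add1
  c25: -  regs: r0:15,r1:5,r2:Add2,r3:Add1
  c26: CDB Mul2=30  regs: r0:15,r1:5,r2:Add2,r3:Add1
  c27: -  regs: r0:15,r1:5,r2:Add2,r3:Add1

STATUS = VALUE 15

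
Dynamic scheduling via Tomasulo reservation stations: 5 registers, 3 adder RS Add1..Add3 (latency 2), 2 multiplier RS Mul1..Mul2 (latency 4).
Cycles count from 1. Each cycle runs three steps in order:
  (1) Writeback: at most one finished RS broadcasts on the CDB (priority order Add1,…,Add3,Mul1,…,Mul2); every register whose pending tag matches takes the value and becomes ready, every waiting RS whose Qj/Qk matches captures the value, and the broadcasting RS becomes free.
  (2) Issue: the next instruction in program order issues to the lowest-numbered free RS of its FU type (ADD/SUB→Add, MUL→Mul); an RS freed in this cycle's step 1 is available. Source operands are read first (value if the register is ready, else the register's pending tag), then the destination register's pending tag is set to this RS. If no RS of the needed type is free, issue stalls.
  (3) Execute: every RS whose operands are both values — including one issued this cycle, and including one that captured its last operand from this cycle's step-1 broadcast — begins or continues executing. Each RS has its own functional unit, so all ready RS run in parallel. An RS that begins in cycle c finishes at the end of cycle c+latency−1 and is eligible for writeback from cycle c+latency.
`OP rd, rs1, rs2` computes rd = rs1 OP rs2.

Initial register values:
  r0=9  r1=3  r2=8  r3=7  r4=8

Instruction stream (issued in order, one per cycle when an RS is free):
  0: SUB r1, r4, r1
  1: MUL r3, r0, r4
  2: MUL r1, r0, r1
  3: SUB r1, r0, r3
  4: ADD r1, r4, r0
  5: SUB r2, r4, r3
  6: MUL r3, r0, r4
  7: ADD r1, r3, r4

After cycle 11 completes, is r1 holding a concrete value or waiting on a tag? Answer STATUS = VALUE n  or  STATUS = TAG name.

  c1: issue SUB r1<-Add1  regs: r0:9,r1:Add1,r2:8,r3:7,r4:8
  c2: issue MUL r3<-Mul1  regs: r0:9,r1:Add1,r2:8,r3:Mul1,r4:8
  c3: CDB Add1=5; issue MUL r1<-Mul2  regs: r0:9,r1:Mul2,r2:8,r3:Mul1,r4:8
  c4: issue SUB r1<-Add1  regs: r0:9,r1:Add1,r2:8,r3:Mul1,r4:8
  c5: issue ADD r1<-Add2  regs: r0:9,r1:Add2,r2:8,r3:Mul1,r4:8
  c6: CDB Mul1=72; issue SUB r2<-Add3  regs: r0:9,r1:Add2,r2:Add3,r3:72,r4:8
  c7: CDB Add2=17; issue MUL r3<-Mul1  regs: r0:9,r1:17,r2:Add3,r3:Mul1,r4:8
  c8: CDB Add1=-63; issue ADD r1<-Add1  regs: r0:9,r1:Add1,r2:Add3,r3:Mul1,r4:8
  c9: CDB Add3=-64  regs: r0:9,r1:Add1,r2:-64,r3:Mul1,r4:8
  c10: CDB Mul2=45  regs: r0:9,r1:Add1,r2:-64,r3:Mul1,r4:8
  c11: CDB Mul1=72  regs: r0:9,r1:Add1,r2:-64,r3:72,r4:8

STATUS = TAG Add1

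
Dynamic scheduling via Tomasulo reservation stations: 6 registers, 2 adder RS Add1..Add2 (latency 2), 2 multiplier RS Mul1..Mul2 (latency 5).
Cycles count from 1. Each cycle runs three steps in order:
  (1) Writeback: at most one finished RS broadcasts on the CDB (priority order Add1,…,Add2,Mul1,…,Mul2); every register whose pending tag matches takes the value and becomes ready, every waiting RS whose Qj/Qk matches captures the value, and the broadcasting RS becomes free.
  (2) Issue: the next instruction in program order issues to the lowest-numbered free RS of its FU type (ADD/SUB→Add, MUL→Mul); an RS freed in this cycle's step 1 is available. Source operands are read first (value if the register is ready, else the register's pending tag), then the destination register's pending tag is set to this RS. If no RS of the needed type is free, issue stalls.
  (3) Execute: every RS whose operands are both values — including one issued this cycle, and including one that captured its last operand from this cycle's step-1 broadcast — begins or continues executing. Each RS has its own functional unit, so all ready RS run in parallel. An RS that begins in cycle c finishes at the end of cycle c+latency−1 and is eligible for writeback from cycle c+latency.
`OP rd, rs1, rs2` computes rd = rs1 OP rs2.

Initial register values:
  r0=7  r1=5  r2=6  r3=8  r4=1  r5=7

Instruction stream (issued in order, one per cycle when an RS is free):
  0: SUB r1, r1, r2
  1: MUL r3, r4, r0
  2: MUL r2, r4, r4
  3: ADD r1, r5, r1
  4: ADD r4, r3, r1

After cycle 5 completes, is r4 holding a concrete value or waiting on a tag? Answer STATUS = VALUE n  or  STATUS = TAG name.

STATUS = TAG Add2

  c1: issue SUB r1<-Add1  regs: r0:7,r1:Add1,r2:6,r3:8,r4:1,r5:7
  c2: issue MUL r3<-Mul1  regs: r0:7,r1:Add1,r2:6,r3:Mul1,r4:1,r5:7
  c3: CDB Add1=-1; issue MUL r2<-Mul2  regs: r0:7,r1:-1,r2:Mul2,r3:Mul1,r4:1,r5:7
  c4: issue ADD r1<-Add1  regs: r0:7,r1:Add1,r2:Mul2,r3:Mul1,r4:1,r5:7
  c5: issue ADD r4<-Add2  regs: r0:7,r1:Add1,r2:Mul2,r3:Mul1,r4:Add2,r5:7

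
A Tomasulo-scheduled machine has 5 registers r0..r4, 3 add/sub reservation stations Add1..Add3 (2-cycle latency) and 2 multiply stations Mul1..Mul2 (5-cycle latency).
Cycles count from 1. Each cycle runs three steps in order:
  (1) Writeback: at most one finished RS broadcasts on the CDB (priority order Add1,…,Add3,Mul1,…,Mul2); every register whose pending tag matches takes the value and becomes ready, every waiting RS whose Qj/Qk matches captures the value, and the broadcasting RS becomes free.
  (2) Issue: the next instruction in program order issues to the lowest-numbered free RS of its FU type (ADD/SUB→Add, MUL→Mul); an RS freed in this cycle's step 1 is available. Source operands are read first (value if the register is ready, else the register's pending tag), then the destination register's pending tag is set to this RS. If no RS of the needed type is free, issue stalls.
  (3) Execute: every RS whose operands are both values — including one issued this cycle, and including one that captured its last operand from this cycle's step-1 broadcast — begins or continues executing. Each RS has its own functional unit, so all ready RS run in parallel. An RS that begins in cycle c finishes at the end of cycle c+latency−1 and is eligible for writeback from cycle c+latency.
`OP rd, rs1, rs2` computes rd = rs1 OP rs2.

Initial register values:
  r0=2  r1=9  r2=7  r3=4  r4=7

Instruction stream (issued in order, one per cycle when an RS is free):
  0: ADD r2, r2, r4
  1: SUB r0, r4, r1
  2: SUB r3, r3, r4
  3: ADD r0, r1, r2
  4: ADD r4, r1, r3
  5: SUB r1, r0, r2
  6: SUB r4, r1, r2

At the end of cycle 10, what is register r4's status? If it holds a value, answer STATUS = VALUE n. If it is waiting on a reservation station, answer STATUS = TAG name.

cycle 1: issue ADD r2<-Add1 // r0:2,r1:9,r2:Add1,r3:4,r4:7
cycle 2: issue SUB r0<-Add2 // r0:Add2,r1:9,r2:Add1,r3:4,r4:7
cycle 3: CDB Add1=14; issue SUB r3<-Add1 // r0:Add2,r1:9,r2:14,r3:Add1,r4:7
cycle 4: CDB Add2=-2; issue ADD r0<-Add2 // r0:Add2,r1:9,r2:14,r3:Add1,r4:7
cycle 5: CDB Add1=-3; issue ADD r4<-Add1 // r0:Add2,r1:9,r2:14,r3:-3,r4:Add1
cycle 6: CDB Add2=23; issue SUB r1<-Add2 // r0:23,r1:Add2,r2:14,r3:-3,r4:Add1
cycle 7: CDB Add1=6; issue SUB r4<-Add1 // r0:23,r1:Add2,r2:14,r3:-3,r4:Add1
cycle 8: CDB Add2=9 // r0:23,r1:9,r2:14,r3:-3,r4:Add1
cycle 9: - // r0:23,r1:9,r2:14,r3:-3,r4:Add1
cycle 10: CDB Add1=-5 // r0:23,r1:9,r2:14,r3:-3,r4:-5

STATUS = VALUE -5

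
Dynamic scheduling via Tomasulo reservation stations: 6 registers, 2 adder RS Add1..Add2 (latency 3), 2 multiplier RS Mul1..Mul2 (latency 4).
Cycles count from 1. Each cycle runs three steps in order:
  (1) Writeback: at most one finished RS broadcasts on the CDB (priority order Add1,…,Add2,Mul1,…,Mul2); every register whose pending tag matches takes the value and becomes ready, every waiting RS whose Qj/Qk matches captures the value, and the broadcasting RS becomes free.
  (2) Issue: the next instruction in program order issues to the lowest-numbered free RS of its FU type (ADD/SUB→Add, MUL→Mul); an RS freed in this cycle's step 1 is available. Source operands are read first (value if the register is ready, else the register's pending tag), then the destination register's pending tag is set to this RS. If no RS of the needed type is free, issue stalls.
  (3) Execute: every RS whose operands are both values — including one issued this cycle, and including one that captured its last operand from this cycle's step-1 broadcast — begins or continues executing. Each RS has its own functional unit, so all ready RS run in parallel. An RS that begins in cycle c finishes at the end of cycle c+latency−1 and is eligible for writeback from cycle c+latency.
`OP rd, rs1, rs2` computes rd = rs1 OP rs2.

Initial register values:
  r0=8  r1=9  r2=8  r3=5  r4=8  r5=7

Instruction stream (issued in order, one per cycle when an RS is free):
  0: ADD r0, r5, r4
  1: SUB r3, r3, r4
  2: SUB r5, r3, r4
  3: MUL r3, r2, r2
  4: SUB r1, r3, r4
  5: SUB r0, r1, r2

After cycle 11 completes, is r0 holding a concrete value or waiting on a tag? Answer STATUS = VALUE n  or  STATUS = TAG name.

STATUS = TAG Add1

  c1: issue ADD r0<-Add1  regs: r0:Add1,r1:9,r2:8,r3:5,r4:8,r5:7
  c2: issue SUB r3<-Add2  regs: r0:Add1,r1:9,r2:8,r3:Add2,r4:8,r5:7
  c3: stall  regs: r0:Add1,r1:9,r2:8,r3:Add2,r4:8,r5:7
  c4: CDB Add1=15; issue SUB r5<-Add1  regs: r0:15,r1:9,r2:8,r3:Add2,r4:8,r5:Add1
  c5: CDB Add2=-3; issue MUL r3<-Mul1  regs: r0:15,r1:9,r2:8,r3:Mul1,r4:8,r5:Add1
  c6: issue SUB r1<-Add2  regs: r0:15,r1:Add2,r2:8,r3:Mul1,r4:8,r5:Add1
  c7: stall  regs: r0:15,r1:Add2,r2:8,r3:Mul1,r4:8,r5:Add1
  c8: CDB Add1=-11; issue SUB r0<-Add1  regs: r0:Add1,r1:Add2,r2:8,r3:Mul1,r4:8,r5:-11
  c9: CDB Mul1=64  regs: r0:Add1,r1:Add2,r2:8,r3:64,r4:8,r5:-11
  c10: -  regs: r0:Add1,r1:Add2,r2:8,r3:64,r4:8,r5:-11
  c11: -  regs: r0:Add1,r1:Add2,r2:8,r3:64,r4:8,r5:-11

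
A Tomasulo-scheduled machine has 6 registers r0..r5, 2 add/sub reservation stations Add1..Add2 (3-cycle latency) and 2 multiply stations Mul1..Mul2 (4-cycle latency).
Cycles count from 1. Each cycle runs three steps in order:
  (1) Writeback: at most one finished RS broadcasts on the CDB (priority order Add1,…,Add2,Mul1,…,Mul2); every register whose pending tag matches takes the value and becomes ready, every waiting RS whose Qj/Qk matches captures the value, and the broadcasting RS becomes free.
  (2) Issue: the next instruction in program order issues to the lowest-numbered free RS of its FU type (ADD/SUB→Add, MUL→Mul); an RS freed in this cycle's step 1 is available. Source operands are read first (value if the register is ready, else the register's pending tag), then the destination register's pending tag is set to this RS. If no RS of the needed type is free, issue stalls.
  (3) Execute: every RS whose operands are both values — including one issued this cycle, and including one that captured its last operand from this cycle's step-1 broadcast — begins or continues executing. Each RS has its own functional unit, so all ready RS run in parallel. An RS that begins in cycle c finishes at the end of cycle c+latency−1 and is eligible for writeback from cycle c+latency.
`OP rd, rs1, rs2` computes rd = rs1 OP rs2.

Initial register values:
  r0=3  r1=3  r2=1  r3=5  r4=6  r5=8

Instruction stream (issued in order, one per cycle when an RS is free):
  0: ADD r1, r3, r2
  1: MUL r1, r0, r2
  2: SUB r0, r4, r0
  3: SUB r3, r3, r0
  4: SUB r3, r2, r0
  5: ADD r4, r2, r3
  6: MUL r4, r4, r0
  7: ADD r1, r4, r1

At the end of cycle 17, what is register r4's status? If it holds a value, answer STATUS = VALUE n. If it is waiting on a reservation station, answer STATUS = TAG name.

STATUS = VALUE -3

cycle 1: issue ADD r1<-Add1 // r0:3,r1:Add1,r2:1,r3:5,r4:6,r5:8
cycle 2: issue MUL r1<-Mul1 // r0:3,r1:Mul1,r2:1,r3:5,r4:6,r5:8
cycle 3: issue SUB r0<-Add2 // r0:Add2,r1:Mul1,r2:1,r3:5,r4:6,r5:8
cycle 4: CDB Add1=6; issue SUB r3<-Add1 // r0:Add2,r1:Mul1,r2:1,r3:Add1,r4:6,r5:8
cycle 5: stall // r0:Add2,r1:Mul1,r2:1,r3:Add1,r4:6,r5:8
cycle 6: CDB Add2=3; issue SUB r3<-Add2 // r0:3,r1:Mul1,r2:1,r3:Add2,r4:6,r5:8
cycle 7: CDB Mul1=3; stall // r0:3,r1:3,r2:1,r3:Add2,r4:6,r5:8
cycle 8: stall // r0:3,r1:3,r2:1,r3:Add2,r4:6,r5:8
cycle 9: CDB Add1=2; issue ADD r4<-Add1 // r0:3,r1:3,r2:1,r3:Add2,r4:Add1,r5:8
cycle 10: CDB Add2=-2; issue MUL r4<-Mul1 // r0:3,r1:3,r2:1,r3:-2,r4:Mul1,r5:8
cycle 11: issue ADD r1<-Add2 // r0:3,r1:Add2,r2:1,r3:-2,r4:Mul1,r5:8
cycle 12: - // r0:3,r1:Add2,r2:1,r3:-2,r4:Mul1,r5:8
cycle 13: CDB Add1=-1 // r0:3,r1:Add2,r2:1,r3:-2,r4:Mul1,r5:8
cycle 14: - // r0:3,r1:Add2,r2:1,r3:-2,r4:Mul1,r5:8
cycle 15: - // r0:3,r1:Add2,r2:1,r3:-2,r4:Mul1,r5:8
cycle 16: - // r0:3,r1:Add2,r2:1,r3:-2,r4:Mul1,r5:8
cycle 17: CDB Mul1=-3 // r0:3,r1:Add2,r2:1,r3:-2,r4:-3,r5:8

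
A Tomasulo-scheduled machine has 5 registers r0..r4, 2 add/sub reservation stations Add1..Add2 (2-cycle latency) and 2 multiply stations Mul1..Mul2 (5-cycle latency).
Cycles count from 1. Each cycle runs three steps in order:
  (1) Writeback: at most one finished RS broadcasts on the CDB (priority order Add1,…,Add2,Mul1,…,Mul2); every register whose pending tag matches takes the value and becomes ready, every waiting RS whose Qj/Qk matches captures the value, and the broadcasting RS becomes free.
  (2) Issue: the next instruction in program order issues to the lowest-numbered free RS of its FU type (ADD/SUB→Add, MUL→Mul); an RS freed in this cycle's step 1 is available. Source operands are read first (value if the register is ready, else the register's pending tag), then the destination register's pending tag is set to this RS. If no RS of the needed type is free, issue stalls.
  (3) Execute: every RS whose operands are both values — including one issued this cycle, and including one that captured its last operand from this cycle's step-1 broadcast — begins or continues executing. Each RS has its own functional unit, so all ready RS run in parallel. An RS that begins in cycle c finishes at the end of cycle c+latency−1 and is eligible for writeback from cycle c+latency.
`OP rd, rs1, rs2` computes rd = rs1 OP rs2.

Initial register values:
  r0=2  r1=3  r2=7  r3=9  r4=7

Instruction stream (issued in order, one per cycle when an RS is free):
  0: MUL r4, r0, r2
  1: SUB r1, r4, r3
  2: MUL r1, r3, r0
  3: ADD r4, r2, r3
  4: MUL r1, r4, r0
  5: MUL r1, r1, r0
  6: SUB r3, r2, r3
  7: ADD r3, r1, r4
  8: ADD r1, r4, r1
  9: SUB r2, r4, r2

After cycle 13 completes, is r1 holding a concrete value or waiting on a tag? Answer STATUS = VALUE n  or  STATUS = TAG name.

STATUS = TAG Add1

cycle 1: issue MUL r4<-Mul1 // r0:2,r1:3,r2:7,r3:9,r4:Mul1
cycle 2: issue SUB r1<-Add1 // r0:2,r1:Add1,r2:7,r3:9,r4:Mul1
cycle 3: issue MUL r1<-Mul2 // r0:2,r1:Mul2,r2:7,r3:9,r4:Mul1
cycle 4: issue ADD r4<-Add2 // r0:2,r1:Mul2,r2:7,r3:9,r4:Add2
cycle 5: stall // r0:2,r1:Mul2,r2:7,r3:9,r4:Add2
cycle 6: CDB Add2=16; stall // r0:2,r1:Mul2,r2:7,r3:9,r4:16
cycle 7: CDB Mul1=14; issue MUL r1<-Mul1 // r0:2,r1:Mul1,r2:7,r3:9,r4:16
cycle 8: CDB Mul2=18; issue MUL r1<-Mul2 // r0:2,r1:Mul2,r2:7,r3:9,r4:16
cycle 9: CDB Add1=5; issue SUB r3<-Add1 // r0:2,r1:Mul2,r2:7,r3:Add1,r4:16
cycle 10: issue ADD r3<-Add2 // r0:2,r1:Mul2,r2:7,r3:Add2,r4:16
cycle 11: CDB Add1=-2; issue ADD r1<-Add1 // r0:2,r1:Add1,r2:7,r3:Add2,r4:16
cycle 12: CDB Mul1=32; stall // r0:2,r1:Add1,r2:7,r3:Add2,r4:16
cycle 13: stall // r0:2,r1:Add1,r2:7,r3:Add2,r4:16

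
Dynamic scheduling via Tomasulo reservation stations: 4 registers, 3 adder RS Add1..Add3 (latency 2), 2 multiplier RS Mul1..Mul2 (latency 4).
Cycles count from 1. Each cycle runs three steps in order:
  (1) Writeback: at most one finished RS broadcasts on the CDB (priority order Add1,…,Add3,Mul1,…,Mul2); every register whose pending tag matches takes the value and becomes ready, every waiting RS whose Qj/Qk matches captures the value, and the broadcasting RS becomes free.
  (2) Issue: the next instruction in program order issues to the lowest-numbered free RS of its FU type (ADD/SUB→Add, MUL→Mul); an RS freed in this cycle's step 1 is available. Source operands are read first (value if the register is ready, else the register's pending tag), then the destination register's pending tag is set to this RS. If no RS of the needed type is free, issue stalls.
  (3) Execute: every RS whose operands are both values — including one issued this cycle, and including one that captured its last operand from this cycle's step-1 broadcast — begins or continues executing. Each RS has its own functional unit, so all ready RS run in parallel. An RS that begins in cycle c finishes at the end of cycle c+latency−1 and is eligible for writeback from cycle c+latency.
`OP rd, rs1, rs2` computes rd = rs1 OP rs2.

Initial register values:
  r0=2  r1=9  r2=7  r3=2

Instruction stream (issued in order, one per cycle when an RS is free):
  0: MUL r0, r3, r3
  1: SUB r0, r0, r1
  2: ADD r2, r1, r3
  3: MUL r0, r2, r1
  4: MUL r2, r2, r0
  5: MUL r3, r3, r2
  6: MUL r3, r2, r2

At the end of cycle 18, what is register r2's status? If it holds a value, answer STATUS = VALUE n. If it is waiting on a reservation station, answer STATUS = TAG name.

STATUS = VALUE 1089

c1: issue MUL r0<-Mul1 | r0:Mul1,r1:9,r2:7,r3:2
c2: issue SUB r0<-Add1 | r0:Add1,r1:9,r2:7,r3:2
c3: issue ADD r2<-Add2 | r0:Add1,r1:9,r2:Add2,r3:2
c4: issue MUL r0<-Mul2 | r0:Mul2,r1:9,r2:Add2,r3:2
c5: CDB Add2=11; stall | r0:Mul2,r1:9,r2:11,r3:2
c6: CDB Mul1=4; issue MUL r2<-Mul1 | r0:Mul2,r1:9,r2:Mul1,r3:2
c7: stall | r0:Mul2,r1:9,r2:Mul1,r3:2
c8: CDB Add1=-5; stall | r0:Mul2,r1:9,r2:Mul1,r3:2
c9: CDB Mul2=99; issue MUL r3<-Mul2 | r0:99,r1:9,r2:Mul1,r3:Mul2
c10: stall | r0:99,r1:9,r2:Mul1,r3:Mul2
c11: stall | r0:99,r1:9,r2:Mul1,r3:Mul2
c12: stall | r0:99,r1:9,r2:Mul1,r3:Mul2
c13: CDB Mul1=1089; issue MUL r3<-Mul1 | r0:99,r1:9,r2:1089,r3:Mul1
c14: - | r0:99,r1:9,r2:1089,r3:Mul1
c15: - | r0:99,r1:9,r2:1089,r3:Mul1
c16: - | r0:99,r1:9,r2:1089,r3:Mul1
c17: CDB Mul1=1185921 | r0:99,r1:9,r2:1089,r3:1185921
c18: CDB Mul2=2178 | r0:99,r1:9,r2:1089,r3:1185921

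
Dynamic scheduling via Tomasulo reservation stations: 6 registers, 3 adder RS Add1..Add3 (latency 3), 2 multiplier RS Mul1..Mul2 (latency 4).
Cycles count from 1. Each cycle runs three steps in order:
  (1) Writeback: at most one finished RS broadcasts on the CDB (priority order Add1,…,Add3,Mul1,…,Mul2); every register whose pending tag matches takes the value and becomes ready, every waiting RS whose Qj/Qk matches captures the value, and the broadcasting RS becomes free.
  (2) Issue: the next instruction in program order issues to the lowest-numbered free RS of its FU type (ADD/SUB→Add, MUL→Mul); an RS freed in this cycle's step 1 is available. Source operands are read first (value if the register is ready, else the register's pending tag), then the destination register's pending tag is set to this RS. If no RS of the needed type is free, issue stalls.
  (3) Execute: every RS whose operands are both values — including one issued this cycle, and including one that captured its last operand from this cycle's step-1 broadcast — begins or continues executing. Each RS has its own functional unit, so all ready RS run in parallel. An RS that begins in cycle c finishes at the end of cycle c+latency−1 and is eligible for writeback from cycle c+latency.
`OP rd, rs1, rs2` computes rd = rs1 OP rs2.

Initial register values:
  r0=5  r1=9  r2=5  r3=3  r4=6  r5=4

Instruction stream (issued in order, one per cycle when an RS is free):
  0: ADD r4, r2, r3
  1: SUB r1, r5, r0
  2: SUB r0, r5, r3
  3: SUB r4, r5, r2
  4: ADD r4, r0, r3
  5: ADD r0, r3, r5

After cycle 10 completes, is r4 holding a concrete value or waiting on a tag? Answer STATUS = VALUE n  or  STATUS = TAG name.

c1: issue ADD r4<-Add1 | r0:5,r1:9,r2:5,r3:3,r4:Add1,r5:4
c2: issue SUB r1<-Add2 | r0:5,r1:Add2,r2:5,r3:3,r4:Add1,r5:4
c3: issue SUB r0<-Add3 | r0:Add3,r1:Add2,r2:5,r3:3,r4:Add1,r5:4
c4: CDB Add1=8; issue SUB r4<-Add1 | r0:Add3,r1:Add2,r2:5,r3:3,r4:Add1,r5:4
c5: CDB Add2=-1; issue ADD r4<-Add2 | r0:Add3,r1:-1,r2:5,r3:3,r4:Add2,r5:4
c6: CDB Add3=1; issue ADD r0<-Add3 | r0:Add3,r1:-1,r2:5,r3:3,r4:Add2,r5:4
c7: CDB Add1=-1 | r0:Add3,r1:-1,r2:5,r3:3,r4:Add2,r5:4
c8: - | r0:Add3,r1:-1,r2:5,r3:3,r4:Add2,r5:4
c9: CDB Add2=4 | r0:Add3,r1:-1,r2:5,r3:3,r4:4,r5:4
c10: CDB Add3=7 | r0:7,r1:-1,r2:5,r3:3,r4:4,r5:4

STATUS = VALUE 4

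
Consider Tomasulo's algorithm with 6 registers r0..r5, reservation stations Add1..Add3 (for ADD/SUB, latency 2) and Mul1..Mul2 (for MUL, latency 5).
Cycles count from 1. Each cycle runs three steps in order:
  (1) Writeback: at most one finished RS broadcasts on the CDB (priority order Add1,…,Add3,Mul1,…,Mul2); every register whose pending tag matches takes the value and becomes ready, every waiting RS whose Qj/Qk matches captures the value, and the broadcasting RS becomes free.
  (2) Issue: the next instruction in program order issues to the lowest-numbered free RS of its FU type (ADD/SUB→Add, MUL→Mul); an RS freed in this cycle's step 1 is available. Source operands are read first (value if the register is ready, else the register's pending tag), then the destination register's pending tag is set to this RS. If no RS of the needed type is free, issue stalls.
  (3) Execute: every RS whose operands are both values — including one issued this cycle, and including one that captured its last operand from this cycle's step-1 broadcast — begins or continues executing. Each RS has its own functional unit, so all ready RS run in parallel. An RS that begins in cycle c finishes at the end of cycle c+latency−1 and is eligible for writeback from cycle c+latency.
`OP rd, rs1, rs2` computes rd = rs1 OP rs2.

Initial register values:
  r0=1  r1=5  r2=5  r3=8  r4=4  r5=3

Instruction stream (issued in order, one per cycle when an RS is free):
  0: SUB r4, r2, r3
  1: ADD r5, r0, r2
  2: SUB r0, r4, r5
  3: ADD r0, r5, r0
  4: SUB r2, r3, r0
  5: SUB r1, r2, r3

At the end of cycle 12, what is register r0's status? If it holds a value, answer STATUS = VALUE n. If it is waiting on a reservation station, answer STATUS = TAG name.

cycle 1: issue SUB r4<-Add1 // r0:1,r1:5,r2:5,r3:8,r4:Add1,r5:3
cycle 2: issue ADD r5<-Add2 // r0:1,r1:5,r2:5,r3:8,r4:Add1,r5:Add2
cycle 3: CDB Add1=-3; issue SUB r0<-Add1 // r0:Add1,r1:5,r2:5,r3:8,r4:-3,r5:Add2
cycle 4: CDB Add2=6; issue ADD r0<-Add2 // r0:Add2,r1:5,r2:5,r3:8,r4:-3,r5:6
cycle 5: issue SUB r2<-Add3 // r0:Add2,r1:5,r2:Add3,r3:8,r4:-3,r5:6
cycle 6: CDB Add1=-9; issue SUB r1<-Add1 // r0:Add2,r1:Add1,r2:Add3,r3:8,r4:-3,r5:6
cycle 7: - // r0:Add2,r1:Add1,r2:Add3,r3:8,r4:-3,r5:6
cycle 8: CDB Add2=-3 // r0:-3,r1:Add1,r2:Add3,r3:8,r4:-3,r5:6
cycle 9: - // r0:-3,r1:Add1,r2:Add3,r3:8,r4:-3,r5:6
cycle 10: CDB Add3=11 // r0:-3,r1:Add1,r2:11,r3:8,r4:-3,r5:6
cycle 11: - // r0:-3,r1:Add1,r2:11,r3:8,r4:-3,r5:6
cycle 12: CDB Add1=3 // r0:-3,r1:3,r2:11,r3:8,r4:-3,r5:6

STATUS = VALUE -3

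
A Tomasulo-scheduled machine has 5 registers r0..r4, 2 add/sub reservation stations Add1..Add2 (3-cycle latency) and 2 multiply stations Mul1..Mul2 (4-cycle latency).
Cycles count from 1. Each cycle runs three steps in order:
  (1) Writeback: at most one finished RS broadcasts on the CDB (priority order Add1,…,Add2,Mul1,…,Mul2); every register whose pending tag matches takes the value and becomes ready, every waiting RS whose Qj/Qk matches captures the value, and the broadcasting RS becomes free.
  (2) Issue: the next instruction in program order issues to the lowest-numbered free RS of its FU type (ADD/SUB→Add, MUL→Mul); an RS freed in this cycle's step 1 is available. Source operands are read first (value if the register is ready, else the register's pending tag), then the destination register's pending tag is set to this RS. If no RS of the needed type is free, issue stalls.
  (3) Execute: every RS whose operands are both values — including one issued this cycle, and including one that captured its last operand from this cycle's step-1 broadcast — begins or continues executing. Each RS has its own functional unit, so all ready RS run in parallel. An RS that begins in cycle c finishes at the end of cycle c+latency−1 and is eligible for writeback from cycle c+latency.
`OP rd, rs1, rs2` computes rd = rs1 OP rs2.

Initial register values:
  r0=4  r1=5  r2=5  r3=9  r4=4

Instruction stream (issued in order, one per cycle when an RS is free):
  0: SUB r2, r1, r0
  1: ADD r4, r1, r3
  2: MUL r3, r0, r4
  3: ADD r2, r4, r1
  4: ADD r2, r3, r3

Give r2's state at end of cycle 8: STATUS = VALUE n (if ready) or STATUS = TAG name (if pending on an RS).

STATUS = TAG Add2

cycle 1: issue SUB r2<-Add1 // r0:4,r1:5,r2:Add1,r3:9,r4:4
cycle 2: issue ADD r4<-Add2 // r0:4,r1:5,r2:Add1,r3:9,r4:Add2
cycle 3: issue MUL r3<-Mul1 // r0:4,r1:5,r2:Add1,r3:Mul1,r4:Add2
cycle 4: CDB Add1=1; issue ADD r2<-Add1 // r0:4,r1:5,r2:Add1,r3:Mul1,r4:Add2
cycle 5: CDB Add2=14; issue ADD r2<-Add2 // r0:4,r1:5,r2:Add2,r3:Mul1,r4:14
cycle 6: - // r0:4,r1:5,r2:Add2,r3:Mul1,r4:14
cycle 7: - // r0:4,r1:5,r2:Add2,r3:Mul1,r4:14
cycle 8: CDB Add1=19 // r0:4,r1:5,r2:Add2,r3:Mul1,r4:14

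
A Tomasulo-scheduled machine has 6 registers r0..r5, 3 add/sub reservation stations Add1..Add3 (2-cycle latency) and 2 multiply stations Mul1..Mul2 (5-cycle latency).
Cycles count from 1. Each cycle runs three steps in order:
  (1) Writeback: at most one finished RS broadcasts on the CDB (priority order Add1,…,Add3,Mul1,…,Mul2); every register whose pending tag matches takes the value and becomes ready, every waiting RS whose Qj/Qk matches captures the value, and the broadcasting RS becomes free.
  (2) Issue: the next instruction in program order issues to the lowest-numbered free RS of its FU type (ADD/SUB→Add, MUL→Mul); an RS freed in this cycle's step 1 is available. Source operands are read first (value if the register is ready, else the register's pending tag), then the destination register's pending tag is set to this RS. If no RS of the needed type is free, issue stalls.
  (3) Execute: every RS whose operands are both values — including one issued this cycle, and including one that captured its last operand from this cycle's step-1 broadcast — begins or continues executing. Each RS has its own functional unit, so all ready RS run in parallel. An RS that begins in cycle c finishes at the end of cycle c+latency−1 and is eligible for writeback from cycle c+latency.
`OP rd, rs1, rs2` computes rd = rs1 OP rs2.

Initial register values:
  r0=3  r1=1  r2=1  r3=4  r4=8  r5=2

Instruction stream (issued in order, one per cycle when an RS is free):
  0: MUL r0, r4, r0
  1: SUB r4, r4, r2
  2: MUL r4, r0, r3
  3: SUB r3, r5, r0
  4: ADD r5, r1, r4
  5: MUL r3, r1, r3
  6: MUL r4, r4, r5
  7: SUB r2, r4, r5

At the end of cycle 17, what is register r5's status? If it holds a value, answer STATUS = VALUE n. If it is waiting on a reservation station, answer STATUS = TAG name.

STATUS = VALUE 97

cycle 1: issue MUL r0<-Mul1 // r0:Mul1,r1:1,r2:1,r3:4,r4:8,r5:2
cycle 2: issue SUB r4<-Add1 // r0:Mul1,r1:1,r2:1,r3:4,r4:Add1,r5:2
cycle 3: issue MUL r4<-Mul2 // r0:Mul1,r1:1,r2:1,r3:4,r4:Mul2,r5:2
cycle 4: CDB Add1=7; issue SUB r3<-Add1 // r0:Mul1,r1:1,r2:1,r3:Add1,r4:Mul2,r5:2
cycle 5: issue ADD r5<-Add2 // r0:Mul1,r1:1,r2:1,r3:Add1,r4:Mul2,r5:Add2
cycle 6: CDB Mul1=24; issue MUL r3<-Mul1 // r0:24,r1:1,r2:1,r3:Mul1,r4:Mul2,r5:Add2
cycle 7: stall // r0:24,r1:1,r2:1,r3:Mul1,r4:Mul2,r5:Add2
cycle 8: CDB Add1=-22; stall // r0:24,r1:1,r2:1,r3:Mul1,r4:Mul2,r5:Add2
cycle 9: stall // r0:24,r1:1,r2:1,r3:Mul1,r4:Mul2,r5:Add2
cycle 10: stall // r0:24,r1:1,r2:1,r3:Mul1,r4:Mul2,r5:Add2
cycle 11: CDB Mul2=96; issue MUL r4<-Mul2 // r0:24,r1:1,r2:1,r3:Mul1,r4:Mul2,r5:Add2
cycle 12: issue SUB r2<-Add1 // r0:24,r1:1,r2:Add1,r3:Mul1,r4:Mul2,r5:Add2
cycle 13: CDB Add2=97 // r0:24,r1:1,r2:Add1,r3:Mul1,r4:Mul2,r5:97
cycle 14: CDB Mul1=-22 // r0:24,r1:1,r2:Add1,r3:-22,r4:Mul2,r5:97
cycle 15: - // r0:24,r1:1,r2:Add1,r3:-22,r4:Mul2,r5:97
cycle 16: - // r0:24,r1:1,r2:Add1,r3:-22,r4:Mul2,r5:97
cycle 17: - // r0:24,r1:1,r2:Add1,r3:-22,r4:Mul2,r5:97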